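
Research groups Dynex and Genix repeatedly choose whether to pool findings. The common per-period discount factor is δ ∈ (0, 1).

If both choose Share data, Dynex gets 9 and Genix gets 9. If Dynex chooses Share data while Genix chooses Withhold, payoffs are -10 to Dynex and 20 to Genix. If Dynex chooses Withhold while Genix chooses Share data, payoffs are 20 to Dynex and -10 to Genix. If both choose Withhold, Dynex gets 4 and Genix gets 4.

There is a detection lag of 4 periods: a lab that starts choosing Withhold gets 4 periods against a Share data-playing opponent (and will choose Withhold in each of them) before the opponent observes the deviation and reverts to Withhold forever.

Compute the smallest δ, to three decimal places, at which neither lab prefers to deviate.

A deviator earns 20 for 4 periods, then 4 forever; cooperating earns 9 forever. Multiplying the IC by (1−δ):
9 ≥ 20(1−δ^4) + 4δ^4, so 16·δ^4 ≥ 11 and δ^4 ≥ 11/16.
δ ≥ (11/16)^(1/4) ≈ 0.911.

0.911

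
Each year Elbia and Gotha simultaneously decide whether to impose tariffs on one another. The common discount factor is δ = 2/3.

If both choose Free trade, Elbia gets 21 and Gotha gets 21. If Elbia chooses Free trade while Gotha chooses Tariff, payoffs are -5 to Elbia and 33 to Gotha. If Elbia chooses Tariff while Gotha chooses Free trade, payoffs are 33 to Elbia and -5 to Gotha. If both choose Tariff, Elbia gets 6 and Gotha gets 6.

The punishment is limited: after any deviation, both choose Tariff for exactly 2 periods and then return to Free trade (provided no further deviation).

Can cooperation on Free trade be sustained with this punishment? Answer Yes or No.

Comparing payoff streams over the 3 periods until play realigns: cooperate → 21(1+δ+…+δ^2); deviate → 33 + 6(δ+…+δ^2).
Cooperation is sustained iff (21−6)(δ+…+δ^2) ≥ 33−21.
δ+…+δ^2 = 2/3·(1−(2/3)^2)/(1−2/3) = 1.1111, and (33−21)/(21−6) = 0.8000.
1.1111 ≥ 0.8000, so cooperation is sustainable.

Yes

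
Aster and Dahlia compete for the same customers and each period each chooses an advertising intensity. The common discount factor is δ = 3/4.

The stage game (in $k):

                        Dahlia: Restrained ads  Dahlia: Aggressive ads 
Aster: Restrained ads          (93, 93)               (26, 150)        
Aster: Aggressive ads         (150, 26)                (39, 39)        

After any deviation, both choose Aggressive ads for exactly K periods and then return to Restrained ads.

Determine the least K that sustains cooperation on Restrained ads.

No profitable deviation requires (93−39)(δ+…+δ^K) ≥ 150−93, i.e. δ+…+δ^K ≥ 19/18 ≈ 1.0556.
With δ = 3/4, the partial sums are K=1: 0.7500, K=2: 1.3125.
K = 2 is the first length at which the sum reaches 1.0556.

2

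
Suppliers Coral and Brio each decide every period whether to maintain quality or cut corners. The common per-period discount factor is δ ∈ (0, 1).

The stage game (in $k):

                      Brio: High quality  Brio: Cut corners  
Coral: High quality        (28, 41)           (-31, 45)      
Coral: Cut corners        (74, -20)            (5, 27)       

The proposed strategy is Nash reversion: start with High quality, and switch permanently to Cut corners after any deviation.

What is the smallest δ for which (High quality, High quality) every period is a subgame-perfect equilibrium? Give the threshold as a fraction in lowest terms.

For Coral: deviation gain 74−28 = 46, per-period punishment loss 28−5 = 23. IC gives δ ≥ 46/69 = 2/3.
For Brio: gain 4, loss 14 per period, so δ ≥ 4/18 = 2/9.
The tighter constraint is Coral's, so cooperation needs δ ≥ 2/3.

2/3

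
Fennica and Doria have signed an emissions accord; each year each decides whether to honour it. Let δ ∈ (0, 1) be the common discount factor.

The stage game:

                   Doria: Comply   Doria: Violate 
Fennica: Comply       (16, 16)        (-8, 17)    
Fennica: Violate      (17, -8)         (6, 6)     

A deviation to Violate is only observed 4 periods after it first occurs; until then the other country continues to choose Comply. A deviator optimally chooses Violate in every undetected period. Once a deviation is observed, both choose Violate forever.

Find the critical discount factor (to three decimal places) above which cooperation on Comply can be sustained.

0.549

The best deviation is to choose Violate for all 4 undetected periods, earning 17 each, then 6 forever once detected.
Deviation value: 17(1−δ^4)/(1−δ) + 6δ^4/(1−δ); cooperation value: 16/(1−δ).
IC: 16 ≥ 17(1−δ^4) + 6δ^4 = 17 − 11δ^4.
So δ^4 ≥ 1/11, giving δ ≥ (1/11)^(1/4) ≈ 0.549.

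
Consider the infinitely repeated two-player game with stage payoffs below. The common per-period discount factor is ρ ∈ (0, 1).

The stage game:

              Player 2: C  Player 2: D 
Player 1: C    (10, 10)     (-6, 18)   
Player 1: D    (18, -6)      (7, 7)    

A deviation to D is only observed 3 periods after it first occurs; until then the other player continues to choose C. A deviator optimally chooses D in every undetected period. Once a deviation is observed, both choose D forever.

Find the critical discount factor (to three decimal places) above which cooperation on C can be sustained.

0.899

The best deviation is to choose D for all 3 undetected periods, earning 18 each, then 7 forever once detected.
Deviation value: 18(1−ρ^3)/(1−ρ) + 7ρ^3/(1−ρ); cooperation value: 10/(1−ρ).
IC: 10 ≥ 18(1−ρ^3) + 7ρ^3 = 18 − 11ρ^3.
So ρ^3 ≥ 8/11, giving ρ ≥ (8/11)^(1/3) ≈ 0.899.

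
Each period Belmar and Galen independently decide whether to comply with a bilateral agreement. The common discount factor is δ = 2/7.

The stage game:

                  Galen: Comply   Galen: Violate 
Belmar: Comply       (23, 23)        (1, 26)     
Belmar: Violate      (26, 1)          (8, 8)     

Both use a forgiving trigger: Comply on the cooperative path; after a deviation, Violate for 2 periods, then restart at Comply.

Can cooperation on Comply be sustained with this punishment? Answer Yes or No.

Yes

A one-shot deviation gives 26 now, then 8 for 2 periods, then back to 23.
Gain from deviating: (26−23) today; loss: (23−8) in each of the next 2 periods.
No-deviation condition: (23−8)(δ+…+δ^2) ≥ 26−23, i.e. δ+…+δ^2 ≥ 1/5.
At δ = 2/7: δ+…+δ^2 = 0.3673 ≥ 0.2000.
So cooperation is sustainable.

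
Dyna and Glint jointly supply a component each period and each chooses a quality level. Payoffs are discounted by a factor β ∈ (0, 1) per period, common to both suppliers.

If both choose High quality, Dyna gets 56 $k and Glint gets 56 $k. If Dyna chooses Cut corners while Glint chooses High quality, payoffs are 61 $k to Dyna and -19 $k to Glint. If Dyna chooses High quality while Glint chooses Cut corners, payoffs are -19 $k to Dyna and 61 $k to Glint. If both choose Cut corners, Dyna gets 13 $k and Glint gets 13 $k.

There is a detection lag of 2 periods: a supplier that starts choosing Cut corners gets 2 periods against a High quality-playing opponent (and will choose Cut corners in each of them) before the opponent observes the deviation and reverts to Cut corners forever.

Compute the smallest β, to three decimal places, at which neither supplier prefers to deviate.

0.323

The best deviation is to choose Cut corners for all 2 undetected periods, earning 61 each, then 13 forever once detected.
Deviation value: 61(1−β^2)/(1−β) + 13β^2/(1−β); cooperation value: 56/(1−β).
IC: 56 ≥ 61(1−β^2) + 13β^2 = 61 − 48β^2.
So β^2 ≥ 5/48, giving β ≥ (5/48)^(1/2) ≈ 0.323.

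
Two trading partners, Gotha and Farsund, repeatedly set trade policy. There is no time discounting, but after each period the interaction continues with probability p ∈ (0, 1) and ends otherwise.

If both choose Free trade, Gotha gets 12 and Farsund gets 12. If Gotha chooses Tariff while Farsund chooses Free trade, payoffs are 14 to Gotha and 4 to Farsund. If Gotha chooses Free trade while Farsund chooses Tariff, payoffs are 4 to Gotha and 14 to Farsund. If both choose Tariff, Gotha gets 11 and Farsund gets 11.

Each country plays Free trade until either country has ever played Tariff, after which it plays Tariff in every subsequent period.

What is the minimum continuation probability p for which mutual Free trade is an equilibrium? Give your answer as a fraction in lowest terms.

Expected cooperation value is 12 + p·12 + p²·12 + … = 12/(1−p); deviation gives 14 + p·11/(1−p).
12 ≥ 14(1−p) + 11p ⇒ 3p ≥ 2 ⇒ p ≥ 2/3.

2/3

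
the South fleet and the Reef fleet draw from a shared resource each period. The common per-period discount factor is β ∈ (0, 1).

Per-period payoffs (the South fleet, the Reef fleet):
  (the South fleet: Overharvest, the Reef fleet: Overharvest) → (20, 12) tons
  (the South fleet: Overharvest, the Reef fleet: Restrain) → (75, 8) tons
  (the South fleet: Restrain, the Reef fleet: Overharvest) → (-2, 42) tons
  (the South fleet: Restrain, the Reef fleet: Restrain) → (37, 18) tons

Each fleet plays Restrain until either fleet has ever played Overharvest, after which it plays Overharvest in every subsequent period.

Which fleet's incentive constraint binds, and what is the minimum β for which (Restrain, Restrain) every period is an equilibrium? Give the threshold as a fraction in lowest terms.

the Reef fleet; β ≥ 4/5

For the South fleet: deviation gain 75−37 = 38, per-period punishment loss 37−20 = 17. IC gives β ≥ 38/55.
For the Reef fleet: gain 24, loss 6 per period, so β ≥ 24/30 = 4/5.
The tighter constraint is the Reef fleet's, so cooperation needs β ≥ 4/5.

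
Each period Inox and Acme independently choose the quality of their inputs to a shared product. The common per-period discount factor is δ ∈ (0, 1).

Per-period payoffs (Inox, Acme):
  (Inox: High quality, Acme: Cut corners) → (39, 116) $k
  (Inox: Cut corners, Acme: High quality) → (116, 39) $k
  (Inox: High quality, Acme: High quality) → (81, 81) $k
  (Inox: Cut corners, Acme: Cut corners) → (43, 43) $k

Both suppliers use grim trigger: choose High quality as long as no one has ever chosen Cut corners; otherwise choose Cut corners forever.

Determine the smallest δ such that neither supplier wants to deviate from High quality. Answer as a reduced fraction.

35/73

81/(1−δ) ≥ 116 + 43δ/(1−δ)
81 ≥ 116 − 73δ
δ ≥ 35/73.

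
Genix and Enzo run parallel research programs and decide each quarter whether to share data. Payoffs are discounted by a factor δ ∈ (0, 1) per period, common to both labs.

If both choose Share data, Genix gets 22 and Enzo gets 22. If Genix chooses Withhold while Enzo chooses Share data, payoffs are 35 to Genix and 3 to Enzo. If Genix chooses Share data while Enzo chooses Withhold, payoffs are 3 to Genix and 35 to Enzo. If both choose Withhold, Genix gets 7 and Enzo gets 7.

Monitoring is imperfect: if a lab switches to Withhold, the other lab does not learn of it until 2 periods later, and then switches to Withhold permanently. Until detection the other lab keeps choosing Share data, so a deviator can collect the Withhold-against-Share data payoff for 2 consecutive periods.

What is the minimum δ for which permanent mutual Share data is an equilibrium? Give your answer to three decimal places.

0.681

Deviating for the 2 undetected periods gains 35−22 = 13 per period over cooperation, then loses 22−7 = 15 per period forever once punishment starts.
Gain: 13(1 + δ + … + δ^1); loss: 15·δ^2/(1−δ).
No profitable deviation ⇔ 13(1−δ^2) ≤ 15·δ^2, i.e. δ^2 ≥ 13/(13+15) = 13/28.
Hence δ ≥ (13/28)^(1/2) ≈ 0.681.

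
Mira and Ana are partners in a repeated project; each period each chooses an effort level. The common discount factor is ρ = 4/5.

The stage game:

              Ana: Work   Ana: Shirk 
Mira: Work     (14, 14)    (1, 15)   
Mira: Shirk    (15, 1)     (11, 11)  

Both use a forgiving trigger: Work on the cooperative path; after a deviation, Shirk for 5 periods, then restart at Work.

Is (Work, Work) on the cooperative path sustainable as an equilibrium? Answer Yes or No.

Yes

IC: ρ+…+ρ^5 ≥ (15−14)/(14−11) = 1/3.
At ρ = 4/5: partial sum = 2.6893 ≥ 0.3333. Cooperation sustainable.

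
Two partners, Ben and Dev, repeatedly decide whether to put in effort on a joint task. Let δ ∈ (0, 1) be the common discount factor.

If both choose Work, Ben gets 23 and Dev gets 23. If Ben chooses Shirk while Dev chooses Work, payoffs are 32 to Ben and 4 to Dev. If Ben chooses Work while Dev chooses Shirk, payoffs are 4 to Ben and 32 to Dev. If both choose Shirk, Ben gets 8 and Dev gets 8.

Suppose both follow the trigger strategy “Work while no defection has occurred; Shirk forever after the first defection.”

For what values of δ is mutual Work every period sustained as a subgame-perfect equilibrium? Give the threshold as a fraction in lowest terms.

3/8

Cooperation forever yields 23 each period: 23/(1−δ).
Deviating yields 32 once, then 8 forever: 32 + 8δ/(1−δ).
No profitable deviation requires 23/(1−δ) ≥ 32 + 8δ/(1−δ).
Multiplying by (1−δ): 23 ≥ 32(1−δ) + 8δ = 32 − 24δ.
So 24δ ≥ 9, i.e. δ ≥ 9/24 = 3/8.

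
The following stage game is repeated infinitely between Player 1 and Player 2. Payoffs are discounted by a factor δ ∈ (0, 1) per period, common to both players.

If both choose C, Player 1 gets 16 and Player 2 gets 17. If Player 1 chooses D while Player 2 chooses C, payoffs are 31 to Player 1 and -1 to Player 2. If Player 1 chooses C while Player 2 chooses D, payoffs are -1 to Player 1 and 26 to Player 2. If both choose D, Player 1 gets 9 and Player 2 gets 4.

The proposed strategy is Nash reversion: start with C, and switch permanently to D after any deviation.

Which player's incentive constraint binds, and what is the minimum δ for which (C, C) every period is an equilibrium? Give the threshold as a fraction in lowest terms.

Player 1's threshold: (31−16)/(31−9) = 15/22.
Player 2's threshold: (26−17)/(26−4) = 9/22.
15/22 > 9/22, so Player 1 binds and δ* = 15/22.

Player 1; δ ≥ 15/22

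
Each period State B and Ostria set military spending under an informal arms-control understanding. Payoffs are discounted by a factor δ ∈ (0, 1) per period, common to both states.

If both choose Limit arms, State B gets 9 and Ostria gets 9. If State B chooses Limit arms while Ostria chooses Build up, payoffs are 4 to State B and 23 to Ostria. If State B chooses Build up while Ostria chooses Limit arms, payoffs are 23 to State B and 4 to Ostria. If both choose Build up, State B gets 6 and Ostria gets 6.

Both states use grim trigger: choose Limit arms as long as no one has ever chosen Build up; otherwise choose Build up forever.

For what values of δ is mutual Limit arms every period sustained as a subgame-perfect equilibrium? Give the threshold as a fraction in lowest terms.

14/17

One-period gain from deviating is 23 − 9 = 14. The loss is 9 − 6 = 3 in every subsequent period, with present value 3·δ/(1−δ).
Deviation is unprofitable when 3·δ/(1−δ) ≥ 14, i.e. δ/(1−δ) ≥ 14/3.
Equivalently δ ≥ 14/(14+3) = 14/17.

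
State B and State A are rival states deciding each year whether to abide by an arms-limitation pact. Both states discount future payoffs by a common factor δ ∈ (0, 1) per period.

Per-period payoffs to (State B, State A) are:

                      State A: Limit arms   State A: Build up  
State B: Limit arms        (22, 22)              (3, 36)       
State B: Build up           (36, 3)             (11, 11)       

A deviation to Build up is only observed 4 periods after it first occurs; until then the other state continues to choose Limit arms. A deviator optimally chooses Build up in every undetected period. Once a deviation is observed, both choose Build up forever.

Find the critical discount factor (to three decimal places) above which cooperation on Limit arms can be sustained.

0.865

Deviating for the 4 undetected periods gains 36−22 = 14 per period over cooperation, then loses 22−11 = 11 per period forever once punishment starts.
Gain: 14(1 + δ + … + δ^3); loss: 11·δ^4/(1−δ).
No profitable deviation ⇔ 14(1−δ^4) ≤ 11·δ^4, i.e. δ^4 ≥ 14/(14+11) = 14/25.
Hence δ ≥ (14/25)^(1/4) ≈ 0.865.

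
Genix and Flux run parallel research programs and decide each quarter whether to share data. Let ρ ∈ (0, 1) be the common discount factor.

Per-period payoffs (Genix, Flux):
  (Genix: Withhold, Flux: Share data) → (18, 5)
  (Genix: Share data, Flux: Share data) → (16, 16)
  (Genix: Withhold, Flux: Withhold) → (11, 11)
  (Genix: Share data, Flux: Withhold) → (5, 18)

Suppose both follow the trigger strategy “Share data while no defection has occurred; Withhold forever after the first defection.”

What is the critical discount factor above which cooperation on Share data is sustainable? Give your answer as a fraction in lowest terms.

2/7

One-period gain from deviating is 18 − 16 = 2. The loss is 16 − 11 = 5 in every subsequent period, with present value 5·ρ/(1−ρ).
Deviation is unprofitable when 5·ρ/(1−ρ) ≥ 2, i.e. ρ/(1−ρ) ≥ 2/5.
Equivalently ρ ≥ 2/(2+5) = 2/7.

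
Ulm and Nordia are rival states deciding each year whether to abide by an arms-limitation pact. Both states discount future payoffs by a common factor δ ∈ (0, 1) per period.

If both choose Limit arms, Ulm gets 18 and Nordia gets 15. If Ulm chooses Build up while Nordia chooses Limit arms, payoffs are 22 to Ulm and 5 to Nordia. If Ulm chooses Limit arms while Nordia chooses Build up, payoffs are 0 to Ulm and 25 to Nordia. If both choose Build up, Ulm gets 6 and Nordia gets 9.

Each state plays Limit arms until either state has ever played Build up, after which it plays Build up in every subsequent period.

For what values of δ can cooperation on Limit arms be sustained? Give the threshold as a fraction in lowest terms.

5/8

Ulm: cooperation gives 18 each period; deviation gives 22 once then 6 forever.
  18/(1−δ) ≥ 22 + 6δ/(1−δ) ⇒ δ ≥ 4/16 = 1/4.
Nordia: cooperation gives 15 each period; deviation gives 25 once then 9 forever.
  δ ≥ 10/16 = 5/8.
Both must hold, so the binding constraint is Nordia's: δ ≥ 5/8.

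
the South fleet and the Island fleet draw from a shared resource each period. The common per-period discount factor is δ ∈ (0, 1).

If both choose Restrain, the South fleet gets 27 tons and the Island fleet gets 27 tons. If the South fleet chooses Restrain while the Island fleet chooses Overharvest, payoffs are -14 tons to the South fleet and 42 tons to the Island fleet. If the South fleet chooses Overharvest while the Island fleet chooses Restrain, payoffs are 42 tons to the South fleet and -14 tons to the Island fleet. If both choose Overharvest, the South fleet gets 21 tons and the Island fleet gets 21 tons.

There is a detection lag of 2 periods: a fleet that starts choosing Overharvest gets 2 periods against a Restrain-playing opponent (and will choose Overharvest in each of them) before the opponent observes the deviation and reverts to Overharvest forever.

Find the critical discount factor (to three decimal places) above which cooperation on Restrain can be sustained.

A deviator earns 42 for 2 periods, then 21 forever; cooperating earns 27 forever. Multiplying the IC by (1−δ):
27 ≥ 42(1−δ^2) + 21δ^2, so 21·δ^2 ≥ 15 and δ^2 ≥ 5/7.
δ ≥ (5/7)^(1/2) ≈ 0.845.

0.845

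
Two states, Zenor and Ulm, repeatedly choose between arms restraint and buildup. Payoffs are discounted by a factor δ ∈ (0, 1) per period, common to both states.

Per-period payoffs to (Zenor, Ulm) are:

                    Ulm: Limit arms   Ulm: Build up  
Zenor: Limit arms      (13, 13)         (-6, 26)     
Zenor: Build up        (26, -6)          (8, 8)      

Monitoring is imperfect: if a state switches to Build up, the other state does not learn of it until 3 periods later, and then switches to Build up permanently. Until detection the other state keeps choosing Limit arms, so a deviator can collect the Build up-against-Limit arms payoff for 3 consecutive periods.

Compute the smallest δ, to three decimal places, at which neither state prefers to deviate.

0.897

A deviator earns 26 for 3 periods, then 8 forever; cooperating earns 13 forever. Multiplying the IC by (1−δ):
13 ≥ 26(1−δ^3) + 8δ^3, so 18·δ^3 ≥ 13 and δ^3 ≥ 13/18.
δ ≥ (13/18)^(1/3) ≈ 0.897.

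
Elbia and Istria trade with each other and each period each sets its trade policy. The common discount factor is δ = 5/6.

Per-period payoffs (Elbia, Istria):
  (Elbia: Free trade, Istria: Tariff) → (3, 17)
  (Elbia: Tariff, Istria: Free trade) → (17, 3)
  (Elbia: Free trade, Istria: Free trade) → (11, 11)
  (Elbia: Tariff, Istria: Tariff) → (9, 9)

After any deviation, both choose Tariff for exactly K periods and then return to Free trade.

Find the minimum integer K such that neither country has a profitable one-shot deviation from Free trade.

No profitable deviation requires (11−9)(δ+…+δ^K) ≥ 17−11, i.e. δ+…+δ^K ≥ 3 ≈ 3.0000.
With δ = 5/6, the partial sums are K=1: 0.8333, K=2: 1.5278, K=3: 2.1065, K=4: 2.5887, K=5: 2.9906, K=6: 3.3255.
K = 6 is the first length at which the sum reaches 3.0000.

6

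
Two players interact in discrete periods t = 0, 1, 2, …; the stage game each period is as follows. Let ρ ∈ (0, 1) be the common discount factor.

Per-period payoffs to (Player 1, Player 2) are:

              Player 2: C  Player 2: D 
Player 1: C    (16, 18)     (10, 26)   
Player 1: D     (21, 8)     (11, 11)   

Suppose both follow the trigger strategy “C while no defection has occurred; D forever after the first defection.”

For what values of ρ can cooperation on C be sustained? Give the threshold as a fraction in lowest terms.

For Player 1: deviation gain 21−16 = 5, per-period punishment loss 16−11 = 5. IC gives ρ ≥ 5/10 = 1/2.
For Player 2: gain 8, loss 7 per period, so ρ ≥ 8/15.
The tighter constraint is Player 2's, so cooperation needs ρ ≥ 8/15.

8/15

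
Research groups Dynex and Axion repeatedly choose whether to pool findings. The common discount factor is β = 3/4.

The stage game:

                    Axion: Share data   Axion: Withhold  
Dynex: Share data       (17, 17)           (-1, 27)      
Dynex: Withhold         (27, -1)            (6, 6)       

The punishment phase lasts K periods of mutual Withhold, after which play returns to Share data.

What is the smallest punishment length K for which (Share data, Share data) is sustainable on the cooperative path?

2

IC: β(1−β^K)/(1−β) ≥ (27−17)/(17−6) = 10/11.
With β = 3/4: need 1 − β^K ≥ 10/11·(1−3/4)/(3/4), i.e. β^K ≤ 0.6970.
Since (3/4)^1 = 0.7500 and (3/4)^2 = 0.5625, the smallest such K is 2.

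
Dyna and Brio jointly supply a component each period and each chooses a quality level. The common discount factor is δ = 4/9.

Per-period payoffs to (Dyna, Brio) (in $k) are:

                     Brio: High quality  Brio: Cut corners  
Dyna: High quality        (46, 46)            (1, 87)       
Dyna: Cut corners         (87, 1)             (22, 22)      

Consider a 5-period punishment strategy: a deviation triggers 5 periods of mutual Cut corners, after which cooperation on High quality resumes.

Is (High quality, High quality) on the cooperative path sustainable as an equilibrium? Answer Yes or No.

No

A one-shot deviation gives 87 now, then 22 for 5 periods, then back to 46.
Gain from deviating: (87−46) today; loss: (46−22) in each of the next 5 periods.
No-deviation condition: (46−22)(δ+…+δ^5) ≥ 87−46, i.e. δ+…+δ^5 ≥ 41/24.
At δ = 4/9: δ+…+δ^5 = 0.7861 < 1.7083.
So cooperation is not sustainable.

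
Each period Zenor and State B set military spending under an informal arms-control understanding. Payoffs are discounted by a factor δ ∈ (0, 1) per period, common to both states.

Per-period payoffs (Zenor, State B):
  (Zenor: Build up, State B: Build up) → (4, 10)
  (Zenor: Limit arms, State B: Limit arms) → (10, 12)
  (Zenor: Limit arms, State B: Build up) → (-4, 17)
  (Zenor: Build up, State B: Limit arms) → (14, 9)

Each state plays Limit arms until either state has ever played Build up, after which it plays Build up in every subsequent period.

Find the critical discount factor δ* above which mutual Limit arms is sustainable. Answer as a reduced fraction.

Zenor's threshold: (14−10)/(14−4) = 2/5.
State B's threshold: (17−12)/(17−10) = 5/7.
2/5 < 5/7, so State B binds and δ* = 5/7.

5/7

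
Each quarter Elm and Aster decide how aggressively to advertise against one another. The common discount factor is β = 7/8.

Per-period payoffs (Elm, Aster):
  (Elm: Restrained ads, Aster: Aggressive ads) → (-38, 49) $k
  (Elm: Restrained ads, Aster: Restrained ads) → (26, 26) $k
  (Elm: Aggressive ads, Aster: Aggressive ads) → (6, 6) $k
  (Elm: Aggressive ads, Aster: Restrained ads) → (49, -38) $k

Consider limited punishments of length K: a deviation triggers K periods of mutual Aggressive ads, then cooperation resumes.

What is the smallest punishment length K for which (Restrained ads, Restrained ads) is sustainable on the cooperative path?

Need Σ_{k=1}^{K} β^k ≥ (49−26)/(26−6) = 1.1500 at β = 7/8.
At K = 1 the sum is 0.8750 < 1.1500; at K = 2 it is 1.6406 ≥ 1.1500.
So the minimum punishment length is K = 2.

2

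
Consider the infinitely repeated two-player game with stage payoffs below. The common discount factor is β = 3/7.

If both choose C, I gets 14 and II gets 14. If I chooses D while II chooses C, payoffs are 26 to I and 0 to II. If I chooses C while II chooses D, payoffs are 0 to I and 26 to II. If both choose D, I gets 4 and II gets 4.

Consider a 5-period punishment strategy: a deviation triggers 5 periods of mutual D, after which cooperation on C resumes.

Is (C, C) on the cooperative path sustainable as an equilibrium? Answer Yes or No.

IC: β+…+β^5 ≥ (26−14)/(14−4) = 6/5.
At β = 3/7: partial sum = 0.7392 < 1.2000. Cooperation not sustainable.

No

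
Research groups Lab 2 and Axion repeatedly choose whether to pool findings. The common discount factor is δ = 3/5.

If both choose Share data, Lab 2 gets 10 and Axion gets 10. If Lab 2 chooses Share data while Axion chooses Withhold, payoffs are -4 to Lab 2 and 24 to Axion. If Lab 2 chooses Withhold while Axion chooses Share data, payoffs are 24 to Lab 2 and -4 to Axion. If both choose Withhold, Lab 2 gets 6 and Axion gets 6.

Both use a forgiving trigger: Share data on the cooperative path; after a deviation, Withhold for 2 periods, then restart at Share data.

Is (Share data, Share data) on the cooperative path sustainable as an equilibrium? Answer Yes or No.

A one-shot deviation gives 24 now, then 6 for 2 periods, then back to 10.
Gain from deviating: (24−10) today; loss: (10−6) in each of the next 2 periods.
No-deviation condition: (10−6)(δ+…+δ^2) ≥ 24−10, i.e. δ+…+δ^2 ≥ 7/2.
At δ = 3/5: δ+…+δ^2 = 0.9600 < 3.5000.
So cooperation is not sustainable.

No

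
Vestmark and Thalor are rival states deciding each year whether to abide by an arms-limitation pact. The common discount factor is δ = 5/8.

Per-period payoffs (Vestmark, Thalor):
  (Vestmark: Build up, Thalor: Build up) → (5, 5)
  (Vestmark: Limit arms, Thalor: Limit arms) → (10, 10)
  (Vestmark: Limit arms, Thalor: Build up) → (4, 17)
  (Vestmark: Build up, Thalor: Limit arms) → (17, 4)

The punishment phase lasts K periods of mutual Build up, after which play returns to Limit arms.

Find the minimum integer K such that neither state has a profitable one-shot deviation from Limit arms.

IC: δ(1−δ^K)/(1−δ) ≥ (17−10)/(10−5) = 7/5.
With δ = 5/8: need 1 − δ^K ≥ 7/5·(1−5/8)/(5/8), i.e. δ^K ≤ 0.1600.
Since (5/8)^3 = 0.2441 and (5/8)^4 = 0.1526, the smallest such K is 4.

4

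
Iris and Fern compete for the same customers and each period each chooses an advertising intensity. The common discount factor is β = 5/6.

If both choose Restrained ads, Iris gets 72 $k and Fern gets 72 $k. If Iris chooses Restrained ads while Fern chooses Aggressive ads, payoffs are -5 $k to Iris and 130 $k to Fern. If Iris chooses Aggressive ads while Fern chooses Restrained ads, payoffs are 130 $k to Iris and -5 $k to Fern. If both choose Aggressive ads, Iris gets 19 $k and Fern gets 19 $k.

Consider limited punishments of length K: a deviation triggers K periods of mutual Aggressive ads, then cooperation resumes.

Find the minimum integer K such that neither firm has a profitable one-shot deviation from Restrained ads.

2

Need Σ_{k=1}^{K} β^k ≥ (130−72)/(72−19) = 1.0943 at β = 5/6.
At K = 1 the sum is 0.8333 < 1.0943; at K = 2 it is 1.5278 ≥ 1.0943.
So the minimum punishment length is K = 2.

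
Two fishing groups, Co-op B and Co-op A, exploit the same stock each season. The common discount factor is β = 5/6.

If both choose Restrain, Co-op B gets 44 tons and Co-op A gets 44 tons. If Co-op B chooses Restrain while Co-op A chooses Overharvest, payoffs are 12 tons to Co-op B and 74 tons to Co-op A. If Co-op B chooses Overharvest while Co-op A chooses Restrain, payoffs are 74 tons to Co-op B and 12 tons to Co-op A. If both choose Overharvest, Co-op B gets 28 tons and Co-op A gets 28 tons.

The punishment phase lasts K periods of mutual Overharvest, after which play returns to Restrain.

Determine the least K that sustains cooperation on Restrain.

IC: β(1−β^K)/(1−β) ≥ (74−44)/(44−28) = 15/8.
With β = 5/6: need 1 − β^K ≥ 15/8·(1−5/6)/(5/6), i.e. β^K ≤ 0.6250.
Since (5/6)^2 = 0.6944 and (5/6)^3 = 0.5787, the smallest such K is 3.

3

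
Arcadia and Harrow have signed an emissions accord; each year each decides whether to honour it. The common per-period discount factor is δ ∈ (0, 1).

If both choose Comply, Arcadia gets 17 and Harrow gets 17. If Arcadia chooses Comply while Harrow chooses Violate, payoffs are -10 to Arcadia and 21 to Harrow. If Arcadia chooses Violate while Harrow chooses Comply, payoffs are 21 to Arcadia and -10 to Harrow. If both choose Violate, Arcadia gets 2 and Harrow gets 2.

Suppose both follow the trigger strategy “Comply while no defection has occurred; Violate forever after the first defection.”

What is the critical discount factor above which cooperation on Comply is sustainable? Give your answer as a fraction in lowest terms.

4/19

Under grim trigger the critical discount factor is (T−C)/(T−P) with T = 21, C = 17, P = 2.
δ* = (21−17)/(21−2) = 4/19.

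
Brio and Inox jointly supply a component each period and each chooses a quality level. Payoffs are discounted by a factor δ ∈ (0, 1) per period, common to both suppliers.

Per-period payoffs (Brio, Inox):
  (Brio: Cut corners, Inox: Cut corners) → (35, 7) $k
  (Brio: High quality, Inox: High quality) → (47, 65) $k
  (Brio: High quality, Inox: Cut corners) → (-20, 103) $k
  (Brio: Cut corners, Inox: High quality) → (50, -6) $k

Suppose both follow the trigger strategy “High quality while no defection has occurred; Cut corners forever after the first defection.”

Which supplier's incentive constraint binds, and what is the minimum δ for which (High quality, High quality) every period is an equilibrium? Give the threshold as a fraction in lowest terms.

Brio: cooperation gives 47 each period; deviation gives 50 once then 35 forever.
  47/(1−δ) ≥ 50 + 35δ/(1−δ) ⇒ δ ≥ 3/15 = 1/5.
Inox: cooperation gives 65 each period; deviation gives 103 once then 7 forever.
  δ ≥ 38/96 = 19/48.
Both must hold, so the binding constraint is Inox's: δ ≥ 19/48.

Inox; δ ≥ 19/48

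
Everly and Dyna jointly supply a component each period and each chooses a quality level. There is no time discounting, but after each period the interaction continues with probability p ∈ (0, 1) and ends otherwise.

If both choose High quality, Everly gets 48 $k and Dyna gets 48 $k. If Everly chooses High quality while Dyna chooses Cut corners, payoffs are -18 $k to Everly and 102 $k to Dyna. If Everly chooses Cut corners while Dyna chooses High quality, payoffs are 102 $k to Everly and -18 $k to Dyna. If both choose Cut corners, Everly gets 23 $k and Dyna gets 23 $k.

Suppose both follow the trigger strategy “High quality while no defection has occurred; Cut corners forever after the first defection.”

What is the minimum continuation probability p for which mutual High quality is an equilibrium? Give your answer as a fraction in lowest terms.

Expected cooperation value is 48 + p·48 + p²·48 + … = 48/(1−p); deviation gives 102 + p·23/(1−p).
48 ≥ 102(1−p) + 23p ⇒ 79p ≥ 54 ⇒ p ≥ 54/79.

54/79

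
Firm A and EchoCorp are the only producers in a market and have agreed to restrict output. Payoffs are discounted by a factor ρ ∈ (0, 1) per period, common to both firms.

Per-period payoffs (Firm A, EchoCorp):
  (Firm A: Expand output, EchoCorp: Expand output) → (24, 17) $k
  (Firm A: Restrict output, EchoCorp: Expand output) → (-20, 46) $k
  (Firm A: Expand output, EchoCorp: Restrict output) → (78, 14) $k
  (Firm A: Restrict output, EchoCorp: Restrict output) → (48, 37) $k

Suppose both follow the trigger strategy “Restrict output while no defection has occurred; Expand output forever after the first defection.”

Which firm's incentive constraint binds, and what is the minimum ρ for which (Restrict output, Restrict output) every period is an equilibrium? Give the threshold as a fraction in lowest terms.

For Firm A: deviation gain 78−48 = 30, per-period punishment loss 48−24 = 24. IC gives ρ ≥ 30/54 = 5/9.
For EchoCorp: gain 9, loss 20 per period, so ρ ≥ 9/29.
The tighter constraint is Firm A's, so cooperation needs ρ ≥ 5/9.

Firm A; ρ ≥ 5/9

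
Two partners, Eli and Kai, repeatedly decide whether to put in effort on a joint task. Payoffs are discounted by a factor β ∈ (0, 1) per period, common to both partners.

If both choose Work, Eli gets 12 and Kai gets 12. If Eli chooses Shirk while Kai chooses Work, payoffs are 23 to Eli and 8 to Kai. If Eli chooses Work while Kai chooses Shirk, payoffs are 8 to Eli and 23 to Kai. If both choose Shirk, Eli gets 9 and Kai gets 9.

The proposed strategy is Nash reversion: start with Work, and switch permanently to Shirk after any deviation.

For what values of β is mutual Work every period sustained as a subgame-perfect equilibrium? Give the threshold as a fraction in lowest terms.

11/14

Cooperation forever yields 12 each period: 12/(1−β).
Deviating yields 23 once, then 9 forever: 23 + 9β/(1−β).
No profitable deviation requires 12/(1−β) ≥ 23 + 9β/(1−β).
Multiplying by (1−β): 12 ≥ 23(1−β) + 9β = 23 − 14β.
So 14β ≥ 11, i.e. β ≥ 11/14.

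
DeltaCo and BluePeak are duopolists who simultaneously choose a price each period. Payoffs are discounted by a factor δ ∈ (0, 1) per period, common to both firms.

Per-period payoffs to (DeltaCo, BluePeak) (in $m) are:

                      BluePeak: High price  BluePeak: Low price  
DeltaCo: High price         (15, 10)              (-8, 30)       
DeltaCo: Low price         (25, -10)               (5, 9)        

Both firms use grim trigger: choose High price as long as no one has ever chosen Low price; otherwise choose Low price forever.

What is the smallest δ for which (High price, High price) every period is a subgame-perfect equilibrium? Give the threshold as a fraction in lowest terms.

20/21

For DeltaCo: deviation gain 25−15 = 10, per-period punishment loss 15−5 = 10. IC gives δ ≥ 10/20 = 1/2.
For BluePeak: gain 20, loss 1 per period, so δ ≥ 20/21.
The tighter constraint is BluePeak's, so cooperation needs δ ≥ 20/21.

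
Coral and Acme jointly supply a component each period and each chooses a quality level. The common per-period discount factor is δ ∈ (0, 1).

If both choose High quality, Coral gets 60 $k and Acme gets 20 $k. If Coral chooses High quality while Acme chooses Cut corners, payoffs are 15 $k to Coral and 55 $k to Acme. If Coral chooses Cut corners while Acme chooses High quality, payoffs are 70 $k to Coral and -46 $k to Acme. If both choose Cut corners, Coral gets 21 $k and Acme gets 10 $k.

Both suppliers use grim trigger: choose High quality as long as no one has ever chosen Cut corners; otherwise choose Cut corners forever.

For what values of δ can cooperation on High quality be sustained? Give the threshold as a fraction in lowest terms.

7/9

Coral: cooperation gives 60 each period; deviation gives 70 once then 21 forever.
  60/(1−δ) ≥ 70 + 21δ/(1−δ) ⇒ δ ≥ 10/49.
Acme: cooperation gives 20 each period; deviation gives 55 once then 10 forever.
  δ ≥ 35/45 = 7/9.
Both must hold, so the binding constraint is Acme's: δ ≥ 7/9.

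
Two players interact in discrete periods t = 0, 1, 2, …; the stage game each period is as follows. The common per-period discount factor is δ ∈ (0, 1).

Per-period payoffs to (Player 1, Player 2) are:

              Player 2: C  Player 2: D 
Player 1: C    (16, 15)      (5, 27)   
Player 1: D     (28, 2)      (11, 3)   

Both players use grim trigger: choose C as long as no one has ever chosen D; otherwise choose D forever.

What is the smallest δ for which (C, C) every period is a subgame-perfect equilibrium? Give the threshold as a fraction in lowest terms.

Player 1: cooperation gives 16 each period; deviation gives 28 once then 11 forever.
  16/(1−δ) ≥ 28 + 11δ/(1−δ) ⇒ δ ≥ 12/17.
Player 2: cooperation gives 15 each period; deviation gives 27 once then 3 forever.
  δ ≥ 12/24 = 1/2.
Both must hold, so the binding constraint is Player 1's: δ ≥ 12/17.

12/17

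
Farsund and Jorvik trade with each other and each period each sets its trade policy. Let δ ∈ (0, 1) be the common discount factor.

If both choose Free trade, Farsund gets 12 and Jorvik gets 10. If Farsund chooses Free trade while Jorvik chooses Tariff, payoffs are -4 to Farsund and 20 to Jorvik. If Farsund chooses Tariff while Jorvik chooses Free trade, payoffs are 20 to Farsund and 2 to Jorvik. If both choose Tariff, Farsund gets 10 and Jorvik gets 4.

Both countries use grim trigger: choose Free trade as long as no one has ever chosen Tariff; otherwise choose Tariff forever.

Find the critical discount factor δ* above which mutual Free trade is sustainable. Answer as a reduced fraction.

4/5

Farsund's threshold: (20−12)/(20−10) = 4/5.
Jorvik's threshold: (20−10)/(20−4) = 5/8.
4/5 > 5/8, so Farsund binds and δ* = 4/5.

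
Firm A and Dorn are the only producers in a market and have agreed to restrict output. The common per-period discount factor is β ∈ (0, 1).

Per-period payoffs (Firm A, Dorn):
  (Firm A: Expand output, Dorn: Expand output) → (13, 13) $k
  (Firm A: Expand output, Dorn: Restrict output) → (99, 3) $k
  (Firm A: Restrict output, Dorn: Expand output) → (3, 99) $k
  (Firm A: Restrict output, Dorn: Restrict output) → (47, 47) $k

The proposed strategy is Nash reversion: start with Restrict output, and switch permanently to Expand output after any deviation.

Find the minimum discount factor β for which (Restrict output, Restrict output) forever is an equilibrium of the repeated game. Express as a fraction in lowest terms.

26/43

Under grim trigger the critical discount factor is (T−C)/(T−P) with T = 99, C = 47, P = 13.
β* = (99−47)/(99−13) = 52/86 = 26/43.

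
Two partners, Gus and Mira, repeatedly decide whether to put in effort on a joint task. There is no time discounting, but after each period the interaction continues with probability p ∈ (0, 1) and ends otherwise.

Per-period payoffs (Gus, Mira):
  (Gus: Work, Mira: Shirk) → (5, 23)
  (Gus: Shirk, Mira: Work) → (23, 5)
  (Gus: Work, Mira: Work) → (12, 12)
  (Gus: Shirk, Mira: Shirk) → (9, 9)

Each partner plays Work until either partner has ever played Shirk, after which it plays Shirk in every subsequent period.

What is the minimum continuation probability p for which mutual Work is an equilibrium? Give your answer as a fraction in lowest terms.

11/14

With no time discounting, the continuation probability p plays the role of the discount factor.
Grim-trigger IC: 12/(1−p) ≥ 23 + 9p/(1−p) ⇒ p ≥ (23−12)/(23−9) = 11/14.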